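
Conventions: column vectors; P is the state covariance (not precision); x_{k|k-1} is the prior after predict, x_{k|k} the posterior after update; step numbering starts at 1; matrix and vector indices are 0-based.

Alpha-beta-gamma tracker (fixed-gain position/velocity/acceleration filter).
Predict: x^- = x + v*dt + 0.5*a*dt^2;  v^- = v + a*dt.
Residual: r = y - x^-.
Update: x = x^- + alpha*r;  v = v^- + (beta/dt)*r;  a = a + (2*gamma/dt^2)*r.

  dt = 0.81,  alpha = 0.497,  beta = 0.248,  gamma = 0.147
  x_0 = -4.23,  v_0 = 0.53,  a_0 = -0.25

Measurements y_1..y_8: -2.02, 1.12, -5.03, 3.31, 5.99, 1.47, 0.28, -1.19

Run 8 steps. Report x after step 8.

x_post = 0.4452

step 1: x_pred=-3.8827  r=1.8627  x^+=-2.9569  v^+=0.8978  a^+=0.5847
step 2: x_pred=-2.0379  r=3.1579  x^+=-0.4684  v^+=2.3383  a^+=1.9998
step 3: x_pred=2.0816  r=-7.1116  x^+=-1.4529  v^+=1.7807  a^+=-1.1870
step 4: x_pred=-0.3999  r=3.7099  x^+=1.4439  v^+=1.9551  a^+=0.4754
step 5: x_pred=3.1835  r=2.8065  x^+=4.5784  v^+=3.1995  a^+=1.7330
step 6: x_pred=7.7385  r=-6.2685  x^+=4.6230  v^+=2.6840  a^+=-1.0759
step 7: x_pred=6.4441  r=-6.1641  x^+=3.3806  v^+=-0.0748  a^+=-3.8381
step 8: x_pred=2.0609  r=-3.2509  x^+=0.4452  v^+=-4.1789  a^+=-5.2948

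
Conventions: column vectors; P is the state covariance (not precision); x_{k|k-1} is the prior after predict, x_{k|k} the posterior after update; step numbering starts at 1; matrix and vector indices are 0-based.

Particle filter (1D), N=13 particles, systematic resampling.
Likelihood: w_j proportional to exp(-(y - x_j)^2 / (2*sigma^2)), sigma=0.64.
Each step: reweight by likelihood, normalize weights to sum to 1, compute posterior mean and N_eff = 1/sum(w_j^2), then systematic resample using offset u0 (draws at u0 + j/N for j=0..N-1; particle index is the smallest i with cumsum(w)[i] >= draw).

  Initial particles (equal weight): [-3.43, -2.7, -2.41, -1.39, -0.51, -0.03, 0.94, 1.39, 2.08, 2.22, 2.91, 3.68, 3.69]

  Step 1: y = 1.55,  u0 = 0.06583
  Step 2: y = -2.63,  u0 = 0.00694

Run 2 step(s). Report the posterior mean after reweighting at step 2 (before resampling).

post_mean = 0.9491

step 1: w=[0.0000, 0.0000, 0.0000, 0.0000, 0.0018, 0.0155, 0.2077, 0.3170, 0.2321, 0.1891, 0.0342, 0.0013, 0.0012]  mean=1.6458  Neff=4.2611  idx=[6, 6, 6, 7, 7, 7, 7, 8, 8, 8, 9, 9, 10]
step 2: w=[0.3266, 0.3266, 0.3266, 0.0051, 0.0051, 0.0051, 0.0051, 0.0000, 0.0000, 0.0000, 0.0000, 0.0000, 0.0000]  mean=0.9491  Neff=3.1241  idx=[0, 0, 0, 0, 0, 1, 1, 1, 1, 2, 2, 2, 2]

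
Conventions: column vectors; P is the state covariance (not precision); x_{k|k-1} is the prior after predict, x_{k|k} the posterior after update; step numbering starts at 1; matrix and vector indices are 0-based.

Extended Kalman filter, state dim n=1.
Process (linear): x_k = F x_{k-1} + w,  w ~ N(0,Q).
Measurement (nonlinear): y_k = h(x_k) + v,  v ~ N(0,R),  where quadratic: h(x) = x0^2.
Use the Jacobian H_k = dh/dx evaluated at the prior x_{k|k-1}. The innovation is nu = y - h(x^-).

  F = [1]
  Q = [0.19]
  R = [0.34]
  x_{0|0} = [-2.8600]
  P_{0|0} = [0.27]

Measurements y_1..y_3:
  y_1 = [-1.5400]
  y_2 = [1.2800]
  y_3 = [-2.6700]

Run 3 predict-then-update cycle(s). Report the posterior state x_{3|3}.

x_post = [0.2156]

step 1: x^-=[-2.8600]  P^-=[0.4600]  H_jac=[-5.7200]  S=[15.3905]  K=[-0.1710]  nu=[-9.7196]  x^+=[-1.1983]  P^+=[0.0102]
step 2: x^-=[-1.1983]  P^-=[0.2002]  H_jac=[-2.3966]  S=[1.4897]  K=[-0.3220]  nu=[-0.1559]  x^+=[-1.1481]  P^+=[0.0457]
step 3: x^-=[-1.1481]  P^-=[0.2357]  H_jac=[-2.2962]  S=[1.5826]  K=[-0.3419]  nu=[-3.9881]  x^+=[0.2156]  P^+=[0.0506]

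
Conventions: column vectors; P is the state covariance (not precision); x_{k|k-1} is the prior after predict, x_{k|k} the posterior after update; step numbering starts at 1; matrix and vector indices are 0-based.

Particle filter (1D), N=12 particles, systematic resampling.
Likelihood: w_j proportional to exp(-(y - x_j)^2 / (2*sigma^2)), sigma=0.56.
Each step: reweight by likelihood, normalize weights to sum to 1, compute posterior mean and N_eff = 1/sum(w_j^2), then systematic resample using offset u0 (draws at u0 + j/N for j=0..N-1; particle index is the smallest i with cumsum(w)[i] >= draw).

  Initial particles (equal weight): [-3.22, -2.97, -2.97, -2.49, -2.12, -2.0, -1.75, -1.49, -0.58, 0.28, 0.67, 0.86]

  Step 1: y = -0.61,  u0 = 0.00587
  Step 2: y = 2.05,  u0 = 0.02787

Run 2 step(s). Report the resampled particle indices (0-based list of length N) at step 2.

step 1: w=[0.0000, 0.0001, 0.0001, 0.0019, 0.0140, 0.0244, 0.0670, 0.1548, 0.5312, 0.1505, 0.0390, 0.0170]  mean=-0.6569  Neff=2.9770  idx=[4, 6, 7, 7, 8, 8, 8, 8, 8, 8, 9, 9]
step 2: w=[0.0000, 0.0000, 0.0000, 0.0000, 0.0012, 0.0012, 0.0012, 0.0012, 0.0012, 0.0012, 0.4964, 0.4964]  mean=0.2739  Neff=2.0288  idx=[10, 10, 10, 10, 10, 10, 11, 11, 11, 11, 11, 11]

resampled_idx = [10, 10, 10, 10, 10, 10, 11, 11, 11, 11, 11, 11]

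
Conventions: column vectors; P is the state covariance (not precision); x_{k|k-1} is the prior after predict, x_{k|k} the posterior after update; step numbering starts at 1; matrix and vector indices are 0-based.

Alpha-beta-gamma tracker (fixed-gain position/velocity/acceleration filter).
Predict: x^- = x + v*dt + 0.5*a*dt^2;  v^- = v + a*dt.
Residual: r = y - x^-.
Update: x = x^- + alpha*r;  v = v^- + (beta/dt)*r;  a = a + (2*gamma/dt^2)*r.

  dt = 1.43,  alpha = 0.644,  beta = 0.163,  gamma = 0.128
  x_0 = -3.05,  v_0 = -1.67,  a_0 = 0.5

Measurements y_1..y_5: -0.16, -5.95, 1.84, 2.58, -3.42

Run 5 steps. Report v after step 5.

v_post = 3.2602

step 1: x_pred=-4.9269  r=4.7669  x^+=-1.8570  v^+=-0.4116  a^+=1.0968
step 2: x_pred=-1.3243  r=-4.6257  x^+=-4.3032  v^+=0.6295  a^+=0.5177
step 3: x_pred=-2.8738  r=4.7138  x^+=0.1619  v^+=1.9070  a^+=1.1078
step 4: x_pred=4.0216  r=-1.4416  x^+=3.0932  v^+=3.3269  a^+=0.9273
step 5: x_pred=8.7988  r=-12.2188  x^+=0.9299  v^+=3.2602  a^+=-0.6023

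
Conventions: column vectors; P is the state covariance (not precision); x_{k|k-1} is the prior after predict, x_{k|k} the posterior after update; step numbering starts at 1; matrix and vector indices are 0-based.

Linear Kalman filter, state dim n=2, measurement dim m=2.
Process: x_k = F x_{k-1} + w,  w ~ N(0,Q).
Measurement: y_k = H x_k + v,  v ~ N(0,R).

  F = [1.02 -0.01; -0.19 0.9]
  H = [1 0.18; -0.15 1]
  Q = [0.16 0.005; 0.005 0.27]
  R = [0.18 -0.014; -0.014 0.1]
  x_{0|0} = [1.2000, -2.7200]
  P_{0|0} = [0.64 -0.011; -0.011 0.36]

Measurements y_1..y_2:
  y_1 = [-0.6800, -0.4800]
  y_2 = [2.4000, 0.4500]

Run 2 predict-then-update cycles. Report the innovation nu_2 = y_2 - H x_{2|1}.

step 1: x^-=[1.2512, -2.6760]  P^-=[0.8261 -0.1324; -0.1324 0.5885]  S=[0.9775 -0.1608; -0.1608 0.7468]  K=[0.7923 -0.1726; 0.1109 0.8385]  nu=[-1.4495, 2.3837]  x^+=[-0.3087, -0.8380]  P^+=[0.1462 -0.0064; -0.0064 0.0813]
step 2: x^-=[-0.3065, -0.6956]  P^-=[0.3122 -0.0300; -0.0300 0.3434]  S=[0.4926 -0.0282; -0.0282 0.4594]  K=[0.6155 -0.1294; 0.1083 0.7639]  nu=[2.8317, 1.0996]  x^+=[1.2942, 0.4512]  P^+=[0.1134 -0.0045; -0.0045 0.0742]

innov = [2.8317, 1.0996]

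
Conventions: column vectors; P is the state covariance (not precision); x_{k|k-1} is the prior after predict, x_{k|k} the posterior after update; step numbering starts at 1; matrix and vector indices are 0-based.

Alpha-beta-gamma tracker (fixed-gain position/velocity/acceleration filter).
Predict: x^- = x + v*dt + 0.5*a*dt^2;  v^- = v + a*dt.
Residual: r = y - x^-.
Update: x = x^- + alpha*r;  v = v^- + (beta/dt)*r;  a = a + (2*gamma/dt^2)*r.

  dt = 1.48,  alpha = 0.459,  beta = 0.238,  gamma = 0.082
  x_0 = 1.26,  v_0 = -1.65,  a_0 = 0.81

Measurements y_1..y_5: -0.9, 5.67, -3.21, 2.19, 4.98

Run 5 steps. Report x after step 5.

step 1: x_pred=-0.2949  r=-0.6051  x^+=-0.5726  v^+=-0.5485  a^+=0.7647
step 2: x_pred=-0.5469  r=6.2169  x^+=2.3066  v^+=1.5830  a^+=1.2302
step 3: x_pred=5.9967  r=-9.2067  x^+=1.7708  v^+=1.9231  a^+=0.5408
step 4: x_pred=5.2094  r=-3.0194  x^+=3.8235  v^+=2.2380  a^+=0.3148
step 5: x_pred=7.4804  r=-2.5004  x^+=6.3327  v^+=2.3018  a^+=0.1276

x_post = 6.3327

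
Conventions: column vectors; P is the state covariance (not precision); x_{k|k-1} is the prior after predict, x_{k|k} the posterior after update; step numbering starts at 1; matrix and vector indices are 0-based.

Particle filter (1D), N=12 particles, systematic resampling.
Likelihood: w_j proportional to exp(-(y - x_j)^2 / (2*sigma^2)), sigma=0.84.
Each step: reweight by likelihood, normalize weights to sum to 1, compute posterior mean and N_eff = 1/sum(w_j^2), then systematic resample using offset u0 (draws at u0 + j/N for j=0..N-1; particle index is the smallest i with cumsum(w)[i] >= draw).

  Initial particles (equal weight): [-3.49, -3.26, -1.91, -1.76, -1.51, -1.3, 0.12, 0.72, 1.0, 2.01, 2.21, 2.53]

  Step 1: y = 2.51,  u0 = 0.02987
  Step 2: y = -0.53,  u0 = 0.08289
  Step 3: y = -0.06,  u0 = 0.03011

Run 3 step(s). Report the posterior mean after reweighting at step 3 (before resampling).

post_mean = 0.7318

step 1: w=[0.0000, 0.0000, 0.0000, 0.0000, 0.0000, 0.0000, 0.0056, 0.0334, 0.0642, 0.2706, 0.3031, 0.3230]  mean=2.1200  Neff=3.6400  idx=[7, 9, 9, 9, 9, 10, 10, 10, 11, 11, 11, 11]
step 2: w=[0.8436, 0.0264, 0.0264, 0.0264, 0.0264, 0.0125, 0.0125, 0.0125, 0.0034, 0.0034, 0.0034, 0.0034]  mean=0.9363  Neff=1.3988  idx=[0, 0, 0, 0, 0, 0, 0, 0, 0, 0, 3, 11]
step 3: w=[0.0991, 0.0991, 0.0991, 0.0991, 0.0991, 0.0991, 0.0991, 0.0991, 0.0991, 0.0991, 0.0073, 0.0013]  mean=0.7318  Neff=10.1693  idx=[0, 1, 1, 2, 3, 4, 5, 6, 7, 7, 8, 9]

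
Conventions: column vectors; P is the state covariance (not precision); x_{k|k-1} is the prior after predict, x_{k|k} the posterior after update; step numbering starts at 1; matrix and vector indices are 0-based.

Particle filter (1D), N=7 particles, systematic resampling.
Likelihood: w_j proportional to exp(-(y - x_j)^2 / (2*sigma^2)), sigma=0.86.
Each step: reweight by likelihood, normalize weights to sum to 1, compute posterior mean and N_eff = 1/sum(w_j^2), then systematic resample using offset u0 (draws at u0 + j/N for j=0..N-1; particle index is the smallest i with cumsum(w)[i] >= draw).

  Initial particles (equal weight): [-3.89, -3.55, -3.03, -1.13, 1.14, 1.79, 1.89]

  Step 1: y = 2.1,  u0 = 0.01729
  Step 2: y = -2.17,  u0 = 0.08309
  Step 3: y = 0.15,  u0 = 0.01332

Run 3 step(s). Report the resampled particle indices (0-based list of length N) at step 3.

step 1: w=[0.0000, 0.0000, 0.0000, 0.0004, 0.2194, 0.3833, 0.3970]  mean=1.6861  Neff=2.8358  idx=[4, 4, 5, 5, 5, 6, 6]
step 2: w=[0.4607, 0.4607, 0.0189, 0.0189, 0.0189, 0.0110, 0.0110]  mean=1.1933  Neff=2.3485  idx=[0, 0, 0, 1, 1, 1, 2]
step 3: w=[0.1584, 0.1584, 0.1584, 0.1584, 0.1584, 0.1584, 0.0499]  mean=1.1724  Neff=6.5382  idx=[0, 0, 1, 2, 3, 4, 5]

resampled_idx = [0, 0, 1, 2, 3, 4, 5]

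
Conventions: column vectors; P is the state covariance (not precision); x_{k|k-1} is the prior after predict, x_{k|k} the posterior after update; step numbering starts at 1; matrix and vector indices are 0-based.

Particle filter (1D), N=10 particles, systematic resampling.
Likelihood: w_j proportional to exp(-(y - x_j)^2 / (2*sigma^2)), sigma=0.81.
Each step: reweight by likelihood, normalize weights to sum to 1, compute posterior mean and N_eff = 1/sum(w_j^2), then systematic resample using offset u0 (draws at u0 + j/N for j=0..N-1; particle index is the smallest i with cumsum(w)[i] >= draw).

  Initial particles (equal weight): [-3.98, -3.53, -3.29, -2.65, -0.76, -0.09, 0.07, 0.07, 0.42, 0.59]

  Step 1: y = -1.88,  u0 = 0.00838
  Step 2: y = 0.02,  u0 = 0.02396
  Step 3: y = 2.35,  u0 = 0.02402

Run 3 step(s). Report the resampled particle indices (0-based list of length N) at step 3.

step 1: w=[0.0214, 0.0773, 0.1352, 0.3915, 0.2365, 0.0535, 0.0339, 0.0339, 0.0109, 0.0059]  mean=-2.0118  Neff=4.1798  idx=[0, 2, 2, 3, 3, 3, 3, 4, 4, 5]
step 2: w=[0.0000, 0.0001, 0.0001, 0.0019, 0.0019, 0.0019, 0.0019, 0.2775, 0.2775, 0.4371]  mean=-0.4822  Neff=2.8979  idx=[7, 7, 7, 8, 8, 8, 9, 9, 9, 9]
step 3: w=[0.0135, 0.0135, 0.0135, 0.0135, 0.0135, 0.0135, 0.2297, 0.2297, 0.2297, 0.2297]  mean=-0.1443  Neff=4.7122  idx=[1, 6, 6, 7, 7, 7, 8, 8, 9, 9]

resampled_idx = [1, 6, 6, 7, 7, 7, 8, 8, 9, 9]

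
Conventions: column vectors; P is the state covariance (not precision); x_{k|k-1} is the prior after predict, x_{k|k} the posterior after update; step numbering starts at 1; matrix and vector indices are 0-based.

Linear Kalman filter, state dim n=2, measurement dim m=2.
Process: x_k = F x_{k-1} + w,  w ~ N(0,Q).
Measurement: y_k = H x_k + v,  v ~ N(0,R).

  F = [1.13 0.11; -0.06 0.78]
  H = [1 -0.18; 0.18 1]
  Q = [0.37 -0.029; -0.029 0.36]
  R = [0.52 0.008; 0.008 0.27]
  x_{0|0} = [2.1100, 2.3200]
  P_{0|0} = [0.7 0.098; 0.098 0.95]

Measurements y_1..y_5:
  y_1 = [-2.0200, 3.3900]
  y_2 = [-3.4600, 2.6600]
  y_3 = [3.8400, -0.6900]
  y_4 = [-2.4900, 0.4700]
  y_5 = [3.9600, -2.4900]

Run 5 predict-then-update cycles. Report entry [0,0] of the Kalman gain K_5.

step 1: x^-=[2.6395, 1.6830]  P^-=[1.2997 0.0908; 0.0908 0.9313]  S=[1.8172 0.1621; 0.1621 1.2761]  K=[0.6914 0.1666; -0.1098 0.7566]  nu=[-4.3566, 1.2319]  x^+=[-0.1672, 3.0934]  P^+=[0.3583 -0.0140; -0.0140 0.2059]
step 2: x^-=[0.1513, 2.4229]  P^-=[0.8266 -0.0479; -0.0479 0.4879]  S=[1.3796 0.0227; 0.0227 0.7674]  K=[0.6035 0.1137; -0.1087 0.6277]  nu=[-3.1752, 0.2099]  x^+=[-1.7411, 2.8996]  P^+=[0.3111 -0.0205; -0.0205 0.1723]
step 3: x^-=[-1.6485, 2.3662]  P^-=[0.7642 -0.0532; -0.0532 0.4679]  S=[1.3185 0.0099; 0.0099 0.7435]  K=[0.5861 0.1057; -0.1088 0.6179]  nu=[5.9144, -2.7594]  x^+=[1.5261, 0.0175]  P^+=[0.3018 -0.0211; -0.0211 0.1697]
step 4: x^-=[1.7264, -0.0779]  P^-=[0.7522 -0.0534; -0.0534 0.4663]  S=[1.3065 0.0078; 0.0078 0.7415]  K=[0.5824 0.1045; -0.1088 0.6171]  nu=[-4.2304, 0.2372]  x^+=[-0.7128, 0.5286]  P^+=[0.2999 -0.0211; -0.0211 0.1695]
step 5: x^-=[-0.7473, 0.4551]  P^-=[0.7498 -0.0533; -0.0533 0.4662]  S=[1.3040 0.0075; 0.0075 0.7413]  K=[0.5817 0.1043; -0.1087 0.6171]  nu=[4.7892, -2.8106]  x^+=[1.7454, -1.8000]  P^+=[0.2995 -0.0211; -0.0211 0.1695]

K[0,0] = 0.5817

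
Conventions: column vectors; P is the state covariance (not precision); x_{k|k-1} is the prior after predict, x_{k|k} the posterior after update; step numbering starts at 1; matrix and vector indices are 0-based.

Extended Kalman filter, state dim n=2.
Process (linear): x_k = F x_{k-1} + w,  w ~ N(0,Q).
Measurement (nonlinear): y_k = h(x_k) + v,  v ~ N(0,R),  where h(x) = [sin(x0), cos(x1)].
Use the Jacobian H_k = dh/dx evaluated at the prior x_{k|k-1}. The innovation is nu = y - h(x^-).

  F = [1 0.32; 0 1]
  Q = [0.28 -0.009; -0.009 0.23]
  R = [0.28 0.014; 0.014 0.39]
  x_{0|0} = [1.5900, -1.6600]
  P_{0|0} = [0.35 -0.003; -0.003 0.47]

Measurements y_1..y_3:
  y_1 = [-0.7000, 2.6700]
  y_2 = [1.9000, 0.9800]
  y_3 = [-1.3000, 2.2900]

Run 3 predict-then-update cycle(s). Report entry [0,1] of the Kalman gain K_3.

step 1: x^-=[1.0588, -1.6600]  P^-=[0.6762 0.1384; 0.1384 0.7000]  H_jac=[0.4899 0.0000; 0.0000 0.9960]  S=[0.4423 0.0815; 0.0815 1.0844]  K=[0.7358 0.0718; 0.0353 0.6403]  nu=[-1.5718, 2.7591]  x^+=[0.1004, 0.0511]  P^+=[0.4226 0.0385; 0.0385 0.2512]
step 2: x^-=[0.1168, 0.0511]  P^-=[0.7529 0.1098; 0.1098 0.4812]  H_jac=[0.9932 0.0000; 0.0000 -0.0511]  S=[1.0227 0.0084; 0.0084 0.3913]  K=[0.7314 -0.0301; 0.1072 -0.0652]  nu=[1.7835, -0.0187]  x^+=[1.4219, 0.2436]  P^+=[0.2058 0.0293; 0.0293 0.4679]
step 3: x^-=[1.4998, 0.2436]  P^-=[0.5525 0.1700; 0.1700 0.6979]  H_jac=[0.0709 0.0000; 0.0000 -0.2412]  S=[0.2828 0.0111; 0.0111 0.4306]  K=[0.1425 -0.0989; 0.0580 -0.3924]  nu=[-2.2975, 1.3195]  x^+=[1.0419, -0.4075]  P^+=[0.5428 0.1517; 0.1517 0.6312]

K[0,1] = -0.0989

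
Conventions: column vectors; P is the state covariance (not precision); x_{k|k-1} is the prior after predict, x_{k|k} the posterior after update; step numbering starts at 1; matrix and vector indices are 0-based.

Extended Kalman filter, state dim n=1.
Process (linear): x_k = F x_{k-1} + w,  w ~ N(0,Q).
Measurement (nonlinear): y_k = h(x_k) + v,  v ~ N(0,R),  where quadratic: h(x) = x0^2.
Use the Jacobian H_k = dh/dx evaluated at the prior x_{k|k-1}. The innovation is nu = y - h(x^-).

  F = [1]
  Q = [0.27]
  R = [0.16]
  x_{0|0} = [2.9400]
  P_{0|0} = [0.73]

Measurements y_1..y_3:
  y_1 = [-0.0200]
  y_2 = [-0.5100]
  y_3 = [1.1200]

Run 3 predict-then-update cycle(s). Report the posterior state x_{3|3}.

x_post = [1.0554]

step 1: x^-=[2.9400]  P^-=[1.0000]  H_jac=[5.8800]  S=[34.7344]  K=[0.1693]  nu=[-8.6636]  x^+=[1.4734]  P^+=[0.0046]
step 2: x^-=[1.4734]  P^-=[0.2746]  H_jac=[2.9468]  S=[2.5445]  K=[0.3180]  nu=[-2.6809]  x^+=[0.6208]  P^+=[0.0173]
step 3: x^-=[0.6208]  P^-=[0.2873]  H_jac=[1.2417]  S=[0.6029]  K=[0.5916]  nu=[0.7346]  x^+=[1.0554]  P^+=[0.0762]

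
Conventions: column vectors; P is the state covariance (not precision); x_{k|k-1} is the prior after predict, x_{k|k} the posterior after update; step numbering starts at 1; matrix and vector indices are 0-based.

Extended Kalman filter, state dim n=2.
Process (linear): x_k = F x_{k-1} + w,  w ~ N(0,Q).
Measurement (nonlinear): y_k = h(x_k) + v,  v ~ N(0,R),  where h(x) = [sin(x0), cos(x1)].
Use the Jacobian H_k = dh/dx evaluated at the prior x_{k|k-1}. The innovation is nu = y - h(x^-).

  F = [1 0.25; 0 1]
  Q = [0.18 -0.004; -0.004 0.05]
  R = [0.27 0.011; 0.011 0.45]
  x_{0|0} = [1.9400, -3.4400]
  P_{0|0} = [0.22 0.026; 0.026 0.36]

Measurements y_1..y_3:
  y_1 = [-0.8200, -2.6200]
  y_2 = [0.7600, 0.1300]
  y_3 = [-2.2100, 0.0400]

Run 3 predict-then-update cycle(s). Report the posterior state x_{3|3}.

x_post = [-1.6281, -3.5037]

step 1: x^-=[1.0800, -3.4400]  P^-=[0.4355 0.1120; 0.1120 0.4100]  H_jac=[0.4713 0.0000; 0.0000 -0.2940]  S=[0.3667 -0.0045; -0.0045 0.4854]  K=[0.5589 -0.0626; 0.1409 -0.2470]  nu=[-1.7020, -1.6642]  x^+=[0.2330, -3.2687]  P^+=[0.3187 0.0749; 0.0749 0.3728]
step 2: x^-=[-0.5842, -3.2687]  P^-=[0.5595 0.1641; 0.1641 0.4228]  H_jac=[0.8341 0.0000; 0.0000 -0.1268]  S=[0.6593 -0.0064; -0.0064 0.4568]  K=[0.7075 -0.0357; 0.2066 -0.1145]  nu=[1.3115, 1.1219]  x^+=[0.3037, -3.1263]  P^+=[0.2285 0.0654; 0.0654 0.3884]
step 3: x^-=[-0.4779, -3.1263]  P^-=[0.4655 0.1584; 0.1584 0.4384]  H_jac=[0.8880 0.0000; 0.0000 0.0153]  S=[0.6370 0.0132; 0.0132 0.4501]  K=[0.6491 -0.0136; 0.2207 0.0085]  nu=[-1.7501, 1.0399]  x^+=[-1.6281, -3.5037]  P^+=[0.1972 0.0672; 0.0672 0.4073]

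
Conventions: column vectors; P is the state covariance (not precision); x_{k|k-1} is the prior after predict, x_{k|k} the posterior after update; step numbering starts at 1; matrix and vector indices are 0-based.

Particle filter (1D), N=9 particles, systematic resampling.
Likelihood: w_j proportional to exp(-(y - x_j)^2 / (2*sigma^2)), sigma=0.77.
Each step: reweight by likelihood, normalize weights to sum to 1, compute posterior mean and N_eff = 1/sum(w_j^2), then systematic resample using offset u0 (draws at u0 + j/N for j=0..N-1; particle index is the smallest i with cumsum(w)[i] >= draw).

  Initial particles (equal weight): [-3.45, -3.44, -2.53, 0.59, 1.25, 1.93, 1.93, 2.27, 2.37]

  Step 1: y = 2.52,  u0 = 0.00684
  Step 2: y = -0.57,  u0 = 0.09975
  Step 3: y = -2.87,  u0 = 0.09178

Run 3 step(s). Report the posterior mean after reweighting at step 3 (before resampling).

post_mean = 0.5900

step 1: w=[0.0000, 0.0000, 0.0000, 0.0116, 0.0690, 0.2004, 0.2004, 0.2550, 0.2637]  mean=2.0702  Neff=4.5509  idx=[3, 5, 5, 6, 6, 7, 7, 8, 8]
step 2: w=[0.9301, 0.0149, 0.0149, 0.0149, 0.0149, 0.0032, 0.0032, 0.0020, 0.0020]  mean=0.6875  Neff=1.1547  idx=[0, 0, 0, 0, 0, 0, 0, 0, 4]
step 3: w=[0.1250, 0.1250, 0.1250, 0.1250, 0.1250, 0.1250, 0.1250, 0.1250, 0.0000]  mean=0.5900  Neff=8.0002  idx=[0, 1, 2, 3, 4, 5, 6, 6, 7]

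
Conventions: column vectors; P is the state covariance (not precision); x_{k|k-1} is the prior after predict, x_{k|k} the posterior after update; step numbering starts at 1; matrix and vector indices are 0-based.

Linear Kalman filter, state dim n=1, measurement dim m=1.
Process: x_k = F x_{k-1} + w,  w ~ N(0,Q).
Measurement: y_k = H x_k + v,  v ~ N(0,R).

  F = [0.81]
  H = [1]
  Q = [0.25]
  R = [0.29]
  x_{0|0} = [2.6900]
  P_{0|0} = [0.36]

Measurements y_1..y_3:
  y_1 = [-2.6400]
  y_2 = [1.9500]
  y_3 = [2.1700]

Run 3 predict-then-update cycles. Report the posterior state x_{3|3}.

step 1: x^-=[2.1789]  P^-=[0.4862]  S=[0.7762]  K=[0.6264]  nu=[-4.8189]  x^+=[-0.8396]  P^+=[0.1817]
step 2: x^-=[-0.6801]  P^-=[0.3692]  S=[0.6592]  K=[0.5601]  nu=[2.6301]  x^+=[0.7929]  P^+=[0.1624]
step 3: x^-=[0.6423]  P^-=[0.3566]  S=[0.6466]  K=[0.5515]  nu=[1.5277]  x^+=[1.4848]  P^+=[0.1599]

x_post = [1.4848]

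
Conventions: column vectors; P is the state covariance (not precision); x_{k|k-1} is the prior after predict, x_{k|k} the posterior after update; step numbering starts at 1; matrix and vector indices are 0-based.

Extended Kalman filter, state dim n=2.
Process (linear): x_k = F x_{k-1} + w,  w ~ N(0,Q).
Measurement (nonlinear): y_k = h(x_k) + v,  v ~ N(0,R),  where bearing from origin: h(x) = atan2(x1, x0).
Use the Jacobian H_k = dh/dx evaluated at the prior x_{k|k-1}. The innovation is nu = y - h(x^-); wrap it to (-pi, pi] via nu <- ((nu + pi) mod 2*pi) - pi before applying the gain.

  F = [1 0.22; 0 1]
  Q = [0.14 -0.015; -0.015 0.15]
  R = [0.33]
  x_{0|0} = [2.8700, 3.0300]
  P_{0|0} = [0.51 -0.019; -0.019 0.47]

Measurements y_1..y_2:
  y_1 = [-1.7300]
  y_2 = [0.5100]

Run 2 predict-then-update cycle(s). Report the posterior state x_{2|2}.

step 1: x^-=[3.5366, 3.0300]  P^-=[0.6644 0.0694; 0.0694 0.6200]  H_jac=[-0.1397 0.1631]  S=[0.3563]  K=[-0.2288; 0.2565]  nu=[-2.4384]  x^+=[4.0944, 2.4044]  P^+=[0.6457 0.0903; 0.0903 0.5966]
step 2: x^-=[4.6234, 2.4044]  P^-=[0.8544 0.2066; 0.2066 0.7466]  H_jac=[-0.0885 0.1702]  S=[0.3521]  K=[-0.1150; 0.3090]  nu=[0.0304]  x^+=[4.6199, 2.4138]  P^+=[0.8497 0.2191; 0.2191 0.7129]

x_post = [4.6199, 2.4138]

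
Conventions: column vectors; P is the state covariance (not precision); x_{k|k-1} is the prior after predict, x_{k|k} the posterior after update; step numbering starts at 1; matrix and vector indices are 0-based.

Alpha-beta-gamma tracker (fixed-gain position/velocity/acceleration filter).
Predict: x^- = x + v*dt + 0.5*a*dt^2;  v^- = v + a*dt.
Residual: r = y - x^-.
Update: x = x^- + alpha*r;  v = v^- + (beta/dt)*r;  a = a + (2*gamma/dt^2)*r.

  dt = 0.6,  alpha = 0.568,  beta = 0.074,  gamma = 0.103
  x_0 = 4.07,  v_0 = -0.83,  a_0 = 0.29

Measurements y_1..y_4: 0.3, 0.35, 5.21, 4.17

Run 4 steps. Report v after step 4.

step 1: x_pred=3.6242  r=-3.3242  x^+=1.7361  v^+=-1.0660  a^+=-1.6122
step 2: x_pred=0.8063  r=-0.4563  x^+=0.5471  v^+=-2.0896  a^+=-1.8733
step 3: x_pred=-1.0438  r=6.2538  x^+=2.5083  v^+=-2.4422  a^+=1.7053
step 4: x_pred=1.3500  r=2.8200  x^+=2.9517  v^+=-1.0712  a^+=3.3190

v_post = -1.0712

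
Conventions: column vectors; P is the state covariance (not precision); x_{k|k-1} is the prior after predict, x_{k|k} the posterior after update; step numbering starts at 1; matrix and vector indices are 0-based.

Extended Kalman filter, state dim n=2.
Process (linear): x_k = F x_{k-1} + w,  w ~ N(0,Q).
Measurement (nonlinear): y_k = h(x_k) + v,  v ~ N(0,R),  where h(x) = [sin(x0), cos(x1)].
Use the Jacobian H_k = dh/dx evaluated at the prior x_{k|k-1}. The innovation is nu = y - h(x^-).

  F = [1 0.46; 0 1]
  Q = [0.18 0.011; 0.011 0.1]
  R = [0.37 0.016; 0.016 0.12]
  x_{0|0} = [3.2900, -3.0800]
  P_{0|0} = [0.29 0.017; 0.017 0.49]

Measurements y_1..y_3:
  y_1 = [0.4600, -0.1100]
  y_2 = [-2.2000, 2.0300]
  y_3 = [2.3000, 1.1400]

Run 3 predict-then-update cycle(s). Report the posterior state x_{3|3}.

step 1: x^-=[1.8732, -3.0800]  P^-=[0.5893 0.2534; 0.2534 0.5900]  H_jac=[-0.2978 0.0000; 0.0000 0.0616]  S=[0.4223 0.0114; 0.0114 0.1222]  K=[-0.4201 0.1666; -0.1872 0.3145]  nu=[-0.4946, 0.8881]  x^+=[2.2290, -2.7081]  P^+=[0.5130 0.2156; 0.2156 0.5645]
step 2: x^-=[0.9832, -2.7081]  P^-=[1.0108 0.4863; 0.4863 0.6645]  H_jac=[0.5543 0.0000; 0.0000 0.4200]  S=[0.6806 0.1292; 0.1292 0.2372]  K=[0.7359 0.4602; 0.1926 1.0715]  nu=[-3.0323, 2.9375]  x^+=[0.1034, -0.1445]  P^+=[0.5045 0.1595; 0.1595 0.3135]
step 3: x^-=[0.0370, -0.1445]  P^-=[0.8976 0.3147; 0.3147 0.4135]  H_jac=[0.9993 0.0000; 0.0000 0.1440]  S=[1.2663 0.0613; 0.0613 0.1286]  K=[0.7076 0.0152; 0.2313 0.3528]  nu=[2.2630, 0.1504]  x^+=[1.6405, 0.4319]  P^+=[0.2622 0.0913; 0.0913 0.3197]

x_post = [1.6405, 0.4319]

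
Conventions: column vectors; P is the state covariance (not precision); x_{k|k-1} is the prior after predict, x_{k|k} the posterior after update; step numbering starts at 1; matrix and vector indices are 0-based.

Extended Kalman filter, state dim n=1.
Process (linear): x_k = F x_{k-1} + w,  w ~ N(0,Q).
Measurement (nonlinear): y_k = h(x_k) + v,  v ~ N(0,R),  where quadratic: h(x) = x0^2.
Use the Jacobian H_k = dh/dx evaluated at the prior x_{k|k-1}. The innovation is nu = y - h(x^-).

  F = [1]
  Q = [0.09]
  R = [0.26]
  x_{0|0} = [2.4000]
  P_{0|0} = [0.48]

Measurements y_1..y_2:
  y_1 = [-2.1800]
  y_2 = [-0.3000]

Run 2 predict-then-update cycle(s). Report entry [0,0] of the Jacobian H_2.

H_jac[0,0] = 1.5559

step 1: x^-=[2.4000]  P^-=[0.5700]  H_jac=[4.8000]  S=[13.3928]  K=[0.2043]  nu=[-7.9400]  x^+=[0.7779]  P^+=[0.0111]
step 2: x^-=[0.7779]  P^-=[0.1011]  H_jac=[1.5559]  S=[0.5047]  K=[0.3116]  nu=[-0.9052]  x^+=[0.4959]  P^+=[0.0521]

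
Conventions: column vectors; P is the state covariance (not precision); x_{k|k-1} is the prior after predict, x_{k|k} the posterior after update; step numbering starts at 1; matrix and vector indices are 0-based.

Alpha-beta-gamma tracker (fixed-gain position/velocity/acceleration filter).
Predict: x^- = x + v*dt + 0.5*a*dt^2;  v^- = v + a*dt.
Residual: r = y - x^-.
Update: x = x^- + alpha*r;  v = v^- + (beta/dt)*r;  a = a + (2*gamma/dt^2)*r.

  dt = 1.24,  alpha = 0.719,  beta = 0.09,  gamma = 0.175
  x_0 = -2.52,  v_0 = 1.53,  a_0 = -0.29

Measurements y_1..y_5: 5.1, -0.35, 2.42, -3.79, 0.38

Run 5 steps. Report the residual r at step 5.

step 1: x_pred=-0.8458  r=5.9458  x^+=3.4292  v^+=1.6019  a^+=1.0634
step 2: x_pred=6.2332  r=-6.5832  x^+=1.4999  v^+=2.4428  a^+=-0.4351
step 3: x_pred=4.1944  r=-1.7744  x^+=2.9186  v^+=1.7745  a^+=-0.8390
step 4: x_pred=4.4739  r=-8.2639  x^+=-1.4678  v^+=0.1343  a^+=-2.7201
step 5: x_pred=-3.3925  r=3.7725  x^+=-0.6801  v^+=-2.9648  a^+=-1.8614

resid = 3.7725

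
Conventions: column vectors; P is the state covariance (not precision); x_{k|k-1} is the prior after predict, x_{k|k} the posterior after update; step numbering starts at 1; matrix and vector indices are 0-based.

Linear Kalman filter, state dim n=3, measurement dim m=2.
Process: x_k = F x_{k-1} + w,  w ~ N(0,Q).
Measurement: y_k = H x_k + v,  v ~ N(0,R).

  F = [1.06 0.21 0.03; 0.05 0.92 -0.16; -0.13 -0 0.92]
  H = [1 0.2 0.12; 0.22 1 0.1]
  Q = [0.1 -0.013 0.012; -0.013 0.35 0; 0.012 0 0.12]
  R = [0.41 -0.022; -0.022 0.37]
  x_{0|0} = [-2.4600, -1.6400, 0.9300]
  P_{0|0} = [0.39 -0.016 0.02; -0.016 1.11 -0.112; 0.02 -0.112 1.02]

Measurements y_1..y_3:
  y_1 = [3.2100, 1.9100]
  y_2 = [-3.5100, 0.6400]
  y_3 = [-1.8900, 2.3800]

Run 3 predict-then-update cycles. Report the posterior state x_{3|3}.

step 1: x^-=[-2.9241, -1.7806, 1.1754]  P^-=[0.5808 0.1988 -0.0154; 0.1988 1.3478 -0.2442; -0.0154 -0.2442 0.9851]  S=[1.1230 0.5585; 0.5585 1.7937]  K=[0.5453 0.0114; 0.0140 0.7578; 0.1058 -0.1161]  nu=[6.3492, 4.2164]  x^+=[0.5861, 1.5036, 1.3579]  P^+=[0.2397 -0.0562 -0.0431; -0.0562 0.3056 -0.1320; -0.0431 -0.1320 0.9621]
step 2: x^-=[0.9777, 1.1954, 1.1730]  P^-=[0.3543 0.0068 -0.0603; 0.0068 0.6683 -0.2511; -0.0603 -0.2511 0.9487]  S=[0.7808 0.1653; 0.1653 1.0151]  K=[0.4451 0.0050; 0.0071 0.6340; 0.0410 -0.1736]  nu=[-4.8676, -0.8878]  x^+=[-1.1933, 0.5981, 1.1277]  P^+=[0.1988 -0.0456 -0.0609; -0.0456 0.2588 -0.1437; -0.0609 -0.1437 0.9191]
step 3: x^-=[-1.1055, 0.3102, 1.1926]  P^-=[0.3096 0.0093 -0.0757; 0.0093 0.6322 -0.2568; -0.0757 -0.2568 0.9159]  S=[0.7313 0.1477; 0.1477 0.9757]  K=[0.4116 0.0093; 0.0180 0.6209; 0.0146 -0.1886]  nu=[-0.9897, 2.1938]  x^+=[-1.4925, 1.6545, 0.7644]  P^+=[0.1845 -0.0395 -0.0670; -0.0395 0.2524 -0.1436; -0.0670 -0.1436 0.8818]

x_post = [-1.4925, 1.6545, 0.7644]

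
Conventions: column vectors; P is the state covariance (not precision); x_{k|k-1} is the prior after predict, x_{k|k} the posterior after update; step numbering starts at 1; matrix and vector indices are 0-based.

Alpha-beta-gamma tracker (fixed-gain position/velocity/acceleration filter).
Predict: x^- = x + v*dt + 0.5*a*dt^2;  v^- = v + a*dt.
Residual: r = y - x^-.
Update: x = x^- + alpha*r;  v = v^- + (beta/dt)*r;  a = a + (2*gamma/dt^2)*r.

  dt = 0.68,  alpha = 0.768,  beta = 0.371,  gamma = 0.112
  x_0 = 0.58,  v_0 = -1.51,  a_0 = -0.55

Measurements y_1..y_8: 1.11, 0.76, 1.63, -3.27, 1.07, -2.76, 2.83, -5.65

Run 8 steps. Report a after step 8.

a_post = -2.0655

step 1: x_pred=-0.5740  r=1.6840  x^+=0.7193  v^+=-0.9653  a^+=0.2658
step 2: x_pred=0.1244  r=0.6356  x^+=0.6125  v^+=-0.4378  a^+=0.5737
step 3: x_pred=0.4475  r=1.1825  x^+=1.3557  v^+=0.5975  a^+=1.1465
step 4: x_pred=2.0270  r=-5.2970  x^+=-2.0411  v^+=-1.5129  a^+=-1.4195
step 5: x_pred=-3.3980  r=4.4680  x^+=0.0334  v^+=-0.0404  a^+=0.7449
step 6: x_pred=0.1781  r=-2.9381  x^+=-2.0784  v^+=-1.1369  a^+=-0.6784
step 7: x_pred=-3.0083  r=5.8383  x^+=1.4755  v^+=1.5871  a^+=2.1498
step 8: x_pred=3.0518  r=-8.7018  x^+=-3.6312  v^+=-1.6986  a^+=-2.0655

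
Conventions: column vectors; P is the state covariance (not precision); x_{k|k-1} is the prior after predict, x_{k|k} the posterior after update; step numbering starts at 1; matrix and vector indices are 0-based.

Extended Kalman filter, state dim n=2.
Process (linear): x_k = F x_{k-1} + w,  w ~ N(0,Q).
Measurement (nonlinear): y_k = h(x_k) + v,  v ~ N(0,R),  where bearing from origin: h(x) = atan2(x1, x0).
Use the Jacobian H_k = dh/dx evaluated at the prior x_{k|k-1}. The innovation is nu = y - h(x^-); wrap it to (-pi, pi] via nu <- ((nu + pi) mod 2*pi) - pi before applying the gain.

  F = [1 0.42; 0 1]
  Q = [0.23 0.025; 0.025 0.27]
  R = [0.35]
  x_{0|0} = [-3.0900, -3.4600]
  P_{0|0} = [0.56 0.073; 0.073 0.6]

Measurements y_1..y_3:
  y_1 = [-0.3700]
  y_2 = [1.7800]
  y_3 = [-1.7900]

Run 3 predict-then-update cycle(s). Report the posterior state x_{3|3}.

x_post = [-7.6045, -3.7706]

step 1: x^-=[-4.5432, -3.4600]  P^-=[0.9572 0.3500; 0.3500 0.8700]  H_jac=[0.1061 -0.1393]  S=[0.3673]  K=[0.1437; -0.2289]  nu=[2.1207]  x^+=[-4.2384, -3.9454]  P^+=[0.9496 0.3621; 0.3621 0.8508]
step 2: x^-=[-5.8955, -3.9454]  P^-=[1.6338 0.7444; 0.7444 1.1208]  H_jac=[0.0784 -0.1172]  S=[0.3618]  K=[0.1130; -0.2016]  nu=[-1.9514]  x^+=[-6.1160, -3.5519]  P^+=[1.6292 0.7526; 0.7526 1.1061]
step 3: x^-=[-7.6078, -3.5519]  P^-=[2.6865 1.2422; 1.2422 1.3761]  H_jac=[0.0504 -0.1079]  S=[0.3593]  K=[0.0036; -0.2391]  nu=[0.9148]  x^+=[-7.6045, -3.7706]  P^+=[2.6865 1.2425; 1.2425 1.3555]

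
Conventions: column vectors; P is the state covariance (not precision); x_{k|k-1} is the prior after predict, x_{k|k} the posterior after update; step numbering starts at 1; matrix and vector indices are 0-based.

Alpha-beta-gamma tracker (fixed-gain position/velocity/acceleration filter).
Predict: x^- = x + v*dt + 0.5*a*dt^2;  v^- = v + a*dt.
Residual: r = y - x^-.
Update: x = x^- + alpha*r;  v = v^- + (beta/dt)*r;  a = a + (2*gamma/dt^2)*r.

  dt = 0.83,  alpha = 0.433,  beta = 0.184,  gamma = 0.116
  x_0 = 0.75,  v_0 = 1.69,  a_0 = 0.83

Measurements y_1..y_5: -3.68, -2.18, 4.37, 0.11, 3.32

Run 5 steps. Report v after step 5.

v_post = 0.1696

step 1: x_pred=2.4386  r=-6.1186  x^+=-0.2108  v^+=1.0225  a^+=-1.2306
step 2: x_pred=0.2140  r=-2.3940  x^+=-0.8226  v^+=-0.5296  a^+=-2.0368
step 3: x_pred=-1.9637  r=6.3337  x^+=0.7788  v^+=-0.8160  a^+=0.0962
step 4: x_pred=0.1346  r=-0.0246  x^+=0.1240  v^+=-0.7416  a^+=0.0879
step 5: x_pred=-0.4613  r=3.7813  x^+=1.1760  v^+=0.1696  a^+=1.3613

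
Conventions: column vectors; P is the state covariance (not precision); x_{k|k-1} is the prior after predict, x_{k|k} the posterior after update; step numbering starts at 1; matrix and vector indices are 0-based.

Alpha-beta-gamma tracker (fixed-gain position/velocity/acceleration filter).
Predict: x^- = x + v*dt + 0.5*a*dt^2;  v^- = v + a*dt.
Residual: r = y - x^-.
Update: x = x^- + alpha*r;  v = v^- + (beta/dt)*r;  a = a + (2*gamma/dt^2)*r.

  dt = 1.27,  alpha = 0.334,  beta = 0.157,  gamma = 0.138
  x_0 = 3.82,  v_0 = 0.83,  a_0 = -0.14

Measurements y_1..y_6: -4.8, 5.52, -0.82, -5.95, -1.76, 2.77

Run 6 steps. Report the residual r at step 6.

resid = 14.1690

step 1: x_pred=4.7612  r=-9.5612  x^+=1.5678  v^+=-0.5298  a^+=-1.7761
step 2: x_pred=-0.5374  r=6.0574  x^+=1.4858  v^+=-2.0366  a^+=-0.7396
step 3: x_pred=-1.6972  r=0.8772  x^+=-1.4042  v^+=-2.8674  a^+=-0.5895
step 4: x_pred=-5.5212  r=-0.4288  x^+=-5.6644  v^+=-3.6691  a^+=-0.6628
step 5: x_pred=-10.8587  r=9.0987  x^+=-7.8197  v^+=-3.3861  a^+=0.8941
step 6: x_pred=-11.3990  r=14.1690  x^+=-6.6665  v^+=-0.4989  a^+=3.3187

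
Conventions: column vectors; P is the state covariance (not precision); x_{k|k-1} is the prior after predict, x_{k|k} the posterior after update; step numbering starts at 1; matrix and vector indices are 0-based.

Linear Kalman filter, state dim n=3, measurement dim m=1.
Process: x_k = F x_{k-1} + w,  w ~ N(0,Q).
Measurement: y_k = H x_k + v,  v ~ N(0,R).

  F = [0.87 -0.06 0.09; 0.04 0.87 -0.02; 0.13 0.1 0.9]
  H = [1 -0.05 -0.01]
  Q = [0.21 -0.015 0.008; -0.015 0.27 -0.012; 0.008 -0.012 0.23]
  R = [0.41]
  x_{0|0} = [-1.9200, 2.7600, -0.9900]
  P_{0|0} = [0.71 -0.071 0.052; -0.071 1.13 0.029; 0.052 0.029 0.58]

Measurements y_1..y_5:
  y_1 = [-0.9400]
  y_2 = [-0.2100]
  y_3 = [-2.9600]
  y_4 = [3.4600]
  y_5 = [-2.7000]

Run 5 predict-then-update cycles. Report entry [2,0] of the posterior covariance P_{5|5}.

step 1: x^-=[-1.9251, 2.3442, -0.8646]  P^-=[0.7714 -0.1023 0.1629; -0.1023 1.1206 0.0956; 0.1629 0.0956 0.7386]  S=[1.1914]  K=[0.6504; -0.1337; 0.1265]  nu=[1.0937]  x^+=[-1.2137, 2.1980, -0.7262]  P^+=[0.2674 0.0013 0.0649; 0.0013 1.0993 0.1158; 0.0649 0.1158 0.7196]
step 2: x^-=[-1.2532, 1.8782, -0.5916]  P^-=[0.4309 -0.0551 0.1364; -0.0551 1.0988 0.1648; 0.1364 0.1648 0.8644]  S=[0.8467]  K=[0.5106; -0.1319; 0.1411]  nu=[1.1312]  x^+=[-0.6756, 1.7290, -0.4320]  P^+=[0.2102 0.0019 0.0754; 0.0019 1.0840 0.1806; 0.0754 0.1806 0.8476]
step 3: x^-=[-0.7304, 1.4859, -0.3037]  P^-=[0.3895 -0.0510 0.1458; -0.0510 1.0849 0.2119; 0.1458 0.2119 0.9811]  S=[0.8047]  K=[0.4854; -0.1334; 0.1559]  nu=[-2.1583]  x^+=[-1.7780, 1.7739, -0.6401]  P^+=[0.1999 0.0011 0.0850; 0.0011 1.0706 0.2287; 0.0850 0.2287 0.9616]
step 4: x^-=[-1.7109, 1.4850, -0.6299]  P^-=[0.3837 -0.0478 0.1594; -0.0478 1.0730 0.2464; 0.1594 0.2464 1.0840]  S=[0.7983]  K=[0.4816; -0.1302; 0.1706]  nu=[5.2389]  x^+=[0.8122, 0.8029, 0.2641]  P^+=[0.1985 0.0022 0.0938; 0.0022 1.0595 0.2642; 0.0938 0.2642 1.0608]
step 5: x^-=[0.6822, 0.7257, 0.4236]  P^-=[0.3843 -0.0439 0.1728; -0.0439 1.0635 0.2718; 0.1728 0.2718 1.1727]  S=[0.7982]  K=[0.4820; -0.1250; 0.1848]  nu=[-3.3417]  x^+=[-0.9284, 1.1435, -0.1940]  P^+=[0.1988 0.0042 0.1017; 0.0042 1.0510 0.2903; 0.1017 0.2903 1.1455]

P_post[2,0] = 0.1017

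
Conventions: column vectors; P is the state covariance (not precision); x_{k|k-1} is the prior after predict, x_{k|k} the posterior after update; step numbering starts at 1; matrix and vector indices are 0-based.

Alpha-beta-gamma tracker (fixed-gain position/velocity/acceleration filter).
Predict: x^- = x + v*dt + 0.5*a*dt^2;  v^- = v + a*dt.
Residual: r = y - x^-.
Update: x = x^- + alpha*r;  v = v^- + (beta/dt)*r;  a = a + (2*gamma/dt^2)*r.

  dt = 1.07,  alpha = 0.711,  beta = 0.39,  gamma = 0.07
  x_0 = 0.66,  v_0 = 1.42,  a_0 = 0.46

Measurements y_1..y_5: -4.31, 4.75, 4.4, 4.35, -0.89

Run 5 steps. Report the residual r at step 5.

resid = -8.2192

step 1: x_pred=2.4427  r=-6.7527  x^+=-2.3585  v^+=-0.5491  a^+=-0.3657
step 2: x_pred=-3.1553  r=7.9053  x^+=2.4654  v^+=1.9410  a^+=0.6009
step 3: x_pred=4.8862  r=-0.4862  x^+=4.5405  v^+=2.4068  a^+=0.5415
step 4: x_pred=7.4257  r=-3.0757  x^+=5.2389  v^+=1.8651  a^+=0.1654
step 5: x_pred=7.3292  r=-8.2192  x^+=1.4854  v^+=-0.9537  a^+=-0.8397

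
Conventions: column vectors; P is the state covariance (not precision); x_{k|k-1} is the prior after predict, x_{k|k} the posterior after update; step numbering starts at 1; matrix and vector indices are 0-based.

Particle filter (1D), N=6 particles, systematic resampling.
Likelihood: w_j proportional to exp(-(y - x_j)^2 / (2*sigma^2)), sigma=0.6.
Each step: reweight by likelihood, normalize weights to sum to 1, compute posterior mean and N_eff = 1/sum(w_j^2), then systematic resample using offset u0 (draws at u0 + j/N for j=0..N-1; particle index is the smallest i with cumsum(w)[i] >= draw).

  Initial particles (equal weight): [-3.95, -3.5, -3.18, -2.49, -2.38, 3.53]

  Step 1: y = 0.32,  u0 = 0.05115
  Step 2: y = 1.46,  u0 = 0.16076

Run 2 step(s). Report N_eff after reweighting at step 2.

step 1: w=[0.0000, 0.0000, 0.0007, 0.2978, 0.6910, 0.0105]  mean=-2.3513  Neff=1.7660  idx=[3, 3, 4, 4, 4, 4]
step 2: w=[0.0660, 0.0660, 0.2170, 0.2170, 0.2170, 0.2170]  mean=-2.3945  Neff=5.0745  idx=[2, 2, 3, 4, 5, 5]

N_eff = 5.0745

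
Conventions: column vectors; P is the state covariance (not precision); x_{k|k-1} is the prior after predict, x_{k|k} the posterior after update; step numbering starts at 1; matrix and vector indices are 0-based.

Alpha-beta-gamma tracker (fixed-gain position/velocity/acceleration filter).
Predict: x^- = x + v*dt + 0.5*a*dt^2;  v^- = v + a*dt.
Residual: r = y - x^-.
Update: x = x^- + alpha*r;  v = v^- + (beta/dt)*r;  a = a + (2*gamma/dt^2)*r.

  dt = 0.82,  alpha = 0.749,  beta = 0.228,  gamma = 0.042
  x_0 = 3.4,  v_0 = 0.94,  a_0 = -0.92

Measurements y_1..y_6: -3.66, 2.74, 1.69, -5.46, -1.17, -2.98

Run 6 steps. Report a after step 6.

a_post = -0.2150

step 1: x_pred=3.8615  r=-7.5215  x^+=-1.7721  v^+=-1.9057  a^+=-1.8596
step 2: x_pred=-3.9600  r=6.7000  x^+=1.0583  v^+=-1.5677  a^+=-1.0226
step 3: x_pred=-0.5710  r=2.2610  x^+=1.1225  v^+=-1.7776  a^+=-0.7402
step 4: x_pred=-0.5840  r=-4.8760  x^+=-4.2361  v^+=-3.7403  a^+=-1.3493
step 5: x_pred=-7.7568  r=6.5868  x^+=-2.8233  v^+=-3.0153  a^+=-0.5264
step 6: x_pred=-5.4728  r=2.4928  x^+=-3.6057  v^+=-2.7538  a^+=-0.2150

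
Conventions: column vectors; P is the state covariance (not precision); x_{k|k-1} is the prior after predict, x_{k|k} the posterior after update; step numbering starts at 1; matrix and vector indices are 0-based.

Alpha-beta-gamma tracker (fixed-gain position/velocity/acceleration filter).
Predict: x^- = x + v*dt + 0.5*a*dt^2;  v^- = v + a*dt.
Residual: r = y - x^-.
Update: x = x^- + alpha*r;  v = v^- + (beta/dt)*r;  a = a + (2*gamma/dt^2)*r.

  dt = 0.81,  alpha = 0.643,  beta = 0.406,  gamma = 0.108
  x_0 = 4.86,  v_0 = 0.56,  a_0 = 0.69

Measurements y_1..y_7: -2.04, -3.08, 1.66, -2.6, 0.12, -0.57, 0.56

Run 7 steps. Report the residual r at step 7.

resid = -1.6622

step 1: x_pred=5.5400  r=-7.5800  x^+=0.6660  v^+=-2.6804  a^+=-1.8055
step 2: x_pred=-2.0974  r=-0.9826  x^+=-2.7292  v^+=-4.6354  a^+=-2.1290
step 3: x_pred=-7.1823  r=8.8423  x^+=-1.4967  v^+=-1.9278  a^+=0.7821
step 4: x_pred=-2.8016  r=0.2016  x^+=-2.6720  v^+=-1.1932  a^+=0.8485
step 5: x_pred=-3.3602  r=3.4802  x^+=-1.1224  v^+=1.2384  a^+=1.9942
step 6: x_pred=0.5349  r=-1.1049  x^+=-0.1756  v^+=2.2999  a^+=1.6304
step 7: x_pred=2.2222  r=-1.6622  x^+=1.1534  v^+=2.7874  a^+=1.0832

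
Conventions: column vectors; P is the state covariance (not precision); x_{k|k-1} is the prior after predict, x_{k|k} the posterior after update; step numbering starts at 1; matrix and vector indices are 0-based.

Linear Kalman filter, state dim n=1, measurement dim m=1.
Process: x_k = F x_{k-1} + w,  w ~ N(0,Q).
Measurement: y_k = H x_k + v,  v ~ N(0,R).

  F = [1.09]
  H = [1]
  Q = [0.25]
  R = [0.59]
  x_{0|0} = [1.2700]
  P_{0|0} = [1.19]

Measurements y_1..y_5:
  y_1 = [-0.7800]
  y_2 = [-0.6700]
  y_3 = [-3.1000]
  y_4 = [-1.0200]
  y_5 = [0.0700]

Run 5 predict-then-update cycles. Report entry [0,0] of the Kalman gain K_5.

step 1: x^-=[1.3843]  P^-=[1.6638]  S=[2.2538]  K=[0.7382]  nu=[-2.1643]  x^+=[-0.2134]  P^+=[0.4356]
step 2: x^-=[-0.2326]  P^-=[0.7675]  S=[1.3575]  K=[0.5654]  nu=[-0.4374]  x^+=[-0.4799]  P^+=[0.3336]
step 3: x^-=[-0.5231]  P^-=[0.6463]  S=[1.2363]  K=[0.5228]  nu=[-2.5769]  x^+=[-1.8702]  P^+=[0.3084]
step 4: x^-=[-2.0386]  P^-=[0.6165]  S=[1.2065]  K=[0.5110]  nu=[1.0186]  x^+=[-1.5181]  P^+=[0.3015]
step 5: x^-=[-1.6547]  P^-=[0.6082]  S=[1.1982]  K=[0.5076]  nu=[1.7247]  x^+=[-0.7793]  P^+=[0.2995]

K[0,0] = 0.5076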